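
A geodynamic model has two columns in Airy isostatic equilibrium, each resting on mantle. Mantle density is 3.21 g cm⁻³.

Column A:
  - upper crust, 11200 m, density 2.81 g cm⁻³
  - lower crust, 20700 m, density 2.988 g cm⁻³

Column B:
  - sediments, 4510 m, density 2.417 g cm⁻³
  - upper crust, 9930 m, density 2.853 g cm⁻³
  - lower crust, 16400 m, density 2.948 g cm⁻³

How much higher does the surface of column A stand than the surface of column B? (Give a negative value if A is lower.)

For any compensation level in the mantle, the mantle terms cancel and isostasy reduces to e = (Σt_A − Σt_B) − (Σ(ρt)_A − Σ(ρt)_B) / ρ_m.
Σt_A = 31900 m; Σt_B = 30840 m; Σ(ρt)_A = 93323.6; Σ(ρt)_B = 87578.16 (in m·g cm⁻³).
e = (31900 − 30840) − (93323.6 − 87578.16) / 3.21 = −730 m.

−730 m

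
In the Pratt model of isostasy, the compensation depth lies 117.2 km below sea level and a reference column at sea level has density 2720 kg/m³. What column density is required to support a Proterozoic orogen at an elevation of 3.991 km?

Pratt balance: ρ_ref D = ρ (D + h).
ρ = ρ_ref D/(D + h) = 2720 × 117.2 km/(117.2 km + 3.991 km) = 2630 kg/m³.

2630 kg/m³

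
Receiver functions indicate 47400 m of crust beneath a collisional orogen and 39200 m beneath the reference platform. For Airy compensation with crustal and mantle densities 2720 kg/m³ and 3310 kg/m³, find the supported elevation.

1460 m

Excess crust Δ = 47400 m − 39200 m = 8200 m, split between elevation h and root r with h + r = Δ.
Airy balance ρ_c h = (ρ_m − ρ_c) r gives r = h ρ_c/(ρ_m − ρ_c), so h (1 + ρ_c/(ρ_m − ρ_c)) = Δ, i.e. h = Δ (ρ_m − ρ_c)/ρ_m.
h = 8200 m × 590/3310 = 1460 m.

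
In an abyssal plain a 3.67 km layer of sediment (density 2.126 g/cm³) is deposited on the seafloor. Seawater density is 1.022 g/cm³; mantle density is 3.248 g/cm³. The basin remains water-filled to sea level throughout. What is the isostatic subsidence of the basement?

Submarine loading: the sediment displaces seawater, and the subsidence is in turn flooded, so s (ρ_m − ρ_w) = t (ρ_sed − ρ_w).
s = 3.67 km × (2.126 − 1.022) / (3.248 − 1.022) = 1.82 km.

1.82 km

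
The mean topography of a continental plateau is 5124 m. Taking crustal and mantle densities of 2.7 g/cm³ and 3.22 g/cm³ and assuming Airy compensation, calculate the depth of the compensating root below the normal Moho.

26600 m

For local isostatic compensation: the weight of the topography is balanced by the buoyancy of the root, ρ_c h = (ρ_m − ρ_c) r.
r = h · ρ_c / (ρ_m − ρ_c) = 5124 m × 2.7 / (3.22 − 2.7) = 26600 m.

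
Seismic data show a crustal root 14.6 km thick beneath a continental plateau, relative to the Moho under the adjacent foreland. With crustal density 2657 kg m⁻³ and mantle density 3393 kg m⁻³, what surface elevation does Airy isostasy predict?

4.04 km

Equating mass per unit area of the two columns: ρ_c h = (ρ_m − ρ_c) r.
h = r (ρ_m − ρ_c) / ρ_c = 14.6 km × (3393 − 2657) / 2657 = 4.04 km.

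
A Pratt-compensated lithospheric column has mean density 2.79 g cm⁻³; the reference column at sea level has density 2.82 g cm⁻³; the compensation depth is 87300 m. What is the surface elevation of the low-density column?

ρ_ref D = ρ (D + h) → h = D (ρ_ref − ρ)/ρ.
h = 87300 m × (2.82 − 2.79)/2.79 = 939 m.

939 m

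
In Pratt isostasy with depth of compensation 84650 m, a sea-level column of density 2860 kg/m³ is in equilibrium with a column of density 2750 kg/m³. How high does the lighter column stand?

ρ_ref D = ρ (D + h) → h = D (ρ_ref − ρ)/ρ.
h = 84650 m × (2860 − 2750)/2750 = 3390 m.

3390 m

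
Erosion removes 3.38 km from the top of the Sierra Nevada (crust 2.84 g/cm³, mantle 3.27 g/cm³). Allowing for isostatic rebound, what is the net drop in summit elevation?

0.444 km

Rebound u = e ρ_c/ρ_m = 3.38 km × 2.84/3.27 = 2.936 km.
Net surface drop = e − u = 3.38 km − 2.936 km = e (ρ_m − ρ_c)/ρ_m = 0.444 km.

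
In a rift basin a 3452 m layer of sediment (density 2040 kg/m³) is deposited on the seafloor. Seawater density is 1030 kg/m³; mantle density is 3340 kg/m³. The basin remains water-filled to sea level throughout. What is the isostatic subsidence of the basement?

Submarine loading: the sediment displaces seawater, and the subsidence is in turn flooded, so s (ρ_m − ρ_w) = t (ρ_sed − ρ_w).
s = 3452 m × (2040 − 1030) / (3340 − 1030) = 1510 m.

1510 m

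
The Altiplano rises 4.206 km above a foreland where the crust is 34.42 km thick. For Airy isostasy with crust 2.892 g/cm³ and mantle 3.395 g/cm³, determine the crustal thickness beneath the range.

62.8 km

Root depth r = h ρ_c / (ρ_m − ρ_c) = 4.206 km × 2.892 / 0.503 = 24.18 km.
Total thickness = T + h + r = 34.42 km + 4.206 km + 24.18 km = 62.8 km.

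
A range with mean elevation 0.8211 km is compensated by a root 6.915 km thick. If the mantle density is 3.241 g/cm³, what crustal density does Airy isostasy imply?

2.9 g/cm³

ρ_c h = (ρ_m − ρ_c) r → ρ_c (h + r) = ρ_m r → ρ_c = ρ_m r / (h + r).
ρ_c = 3.241 × 6.915 km / (0.8211 km + 6.915 km) = 2.9 g/cm³.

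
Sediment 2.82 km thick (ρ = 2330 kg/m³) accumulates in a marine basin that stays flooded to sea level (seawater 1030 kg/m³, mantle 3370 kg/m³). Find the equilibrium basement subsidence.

Submarine loading: the sediment displaces seawater, and the subsidence is in turn flooded, so s (ρ_m − ρ_w) = t (ρ_sed − ρ_w).
s = 2.82 km × (2330 − 1030) / (3370 − 1030) = 1.57 km.

1.57 km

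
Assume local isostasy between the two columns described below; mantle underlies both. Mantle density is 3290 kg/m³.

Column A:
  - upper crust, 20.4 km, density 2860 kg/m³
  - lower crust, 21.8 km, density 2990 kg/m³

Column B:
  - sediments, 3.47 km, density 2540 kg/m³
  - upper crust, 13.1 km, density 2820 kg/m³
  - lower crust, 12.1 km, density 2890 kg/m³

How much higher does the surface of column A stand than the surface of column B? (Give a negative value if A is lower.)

For any compensation level in the mantle, the mantle terms cancel and isostasy reduces to e = (Σt_A − Σt_B) − (Σ(ρt)_A − Σ(ρt)_B) / ρ_m.
Σt_A = 42.2 km; Σt_B = 28.67 km; Σ(ρt)_A = 123526; Σ(ρt)_B = 80724.8 (in km·kg/m³).
e = (42.2 − 28.67) − (123526 − 80724.8) / 3290 = 0.521 km.

0.521 km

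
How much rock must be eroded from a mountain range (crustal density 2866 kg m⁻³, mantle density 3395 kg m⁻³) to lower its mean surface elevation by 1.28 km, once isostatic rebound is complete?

Net drop Δ = e − u = e − e ρ_c/ρ_m = e (ρ_m − ρ_c)/ρ_m.
e = Δ ρ_m/(ρ_m − ρ_c) = 1.28 km × 3395/529 = 8.21 km.

8.21 km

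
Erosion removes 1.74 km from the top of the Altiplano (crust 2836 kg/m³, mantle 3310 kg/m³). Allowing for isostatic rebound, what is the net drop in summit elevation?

0.249 km

Rebound u = e ρ_c/ρ_m = 1.74 km × 2836/3310 = 1.491 km.
Net surface drop = e − u = 1.74 km − 1.491 km = e (ρ_m − ρ_c)/ρ_m = 0.249 km.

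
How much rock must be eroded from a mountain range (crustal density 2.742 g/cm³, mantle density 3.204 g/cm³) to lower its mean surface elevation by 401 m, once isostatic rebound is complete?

2780 m

Net drop Δ = e − u = e − e ρ_c/ρ_m = e (ρ_m − ρ_c)/ρ_m.
e = Δ ρ_m/(ρ_m − ρ_c) = 401 m × 3.204/0.462 = 2780 m.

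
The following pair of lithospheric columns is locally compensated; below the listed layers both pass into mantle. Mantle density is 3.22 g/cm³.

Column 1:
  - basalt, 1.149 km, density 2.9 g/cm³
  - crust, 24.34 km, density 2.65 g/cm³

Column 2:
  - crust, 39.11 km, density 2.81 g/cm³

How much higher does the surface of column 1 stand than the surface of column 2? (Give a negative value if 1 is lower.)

For any compensation level in the mantle, the mantle terms cancel and isostasy reduces to e = (Σt_1 − Σt_2) − (Σ(ρt)_1 − Σ(ρt)_2) / ρ_m.
Σt_1 = 25.489 km; Σt_2 = 39.11 km; Σ(ρt)_1 = 67.8331; Σ(ρt)_2 = 109.8991 (in km·g/cm³).
e = (25.489 − 39.11) − (67.8331 − 109.8991) / 3.22 = −0.557 km.

−0.557 km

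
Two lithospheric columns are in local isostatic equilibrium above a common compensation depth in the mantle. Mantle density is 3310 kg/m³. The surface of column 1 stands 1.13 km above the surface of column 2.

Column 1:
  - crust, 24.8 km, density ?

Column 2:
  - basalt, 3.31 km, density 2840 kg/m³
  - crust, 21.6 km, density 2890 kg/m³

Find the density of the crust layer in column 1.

2730 kg/m³

Take the compensation level at the base of the deeper column (depth z_c below the surface of column 1) and equate Σ ρ_i t_i down to z_c; mantle fills any gap and the z_c terms cancel.
Column 1: 24.8×ρ + (z_c − 24.8)×3310
Column 2: 1.13×0 + 3.31×2840 + 21.6×2890 + (z_c − 1.13 − 24.91)×3310
The z_c×3310 term appears on both sides and cancels. Collect the known terms of each column as K = Σ(ρt)_known − 3310 × (depth of known layers): K_1 = 0 − 3310×24.8 = −82088; K_2 = 71824.4 − 3310×(1.13 + 24.91) = −14368.
Balance: K_1 + 24.8×ρ = K_2, so ρ = (K_2 − K_1)/24.8 = 67720/24.8 = 2730 kg/m³.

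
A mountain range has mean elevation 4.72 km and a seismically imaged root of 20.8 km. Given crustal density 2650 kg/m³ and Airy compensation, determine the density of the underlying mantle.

3250 kg/m³

Airy balance: ρ_c h = (ρ_m − ρ_c) r → ρ_m = ρ_c (1 + h/r).
ρ_m = 2650 × (1 + 4.72 km/20.8 km) = 3250 kg/m³.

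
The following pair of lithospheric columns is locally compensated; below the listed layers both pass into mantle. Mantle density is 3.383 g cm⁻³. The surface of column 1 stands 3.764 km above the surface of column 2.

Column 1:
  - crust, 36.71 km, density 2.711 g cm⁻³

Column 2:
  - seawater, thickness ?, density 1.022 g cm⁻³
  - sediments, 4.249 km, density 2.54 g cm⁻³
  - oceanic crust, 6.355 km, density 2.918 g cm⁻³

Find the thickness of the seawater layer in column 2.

Take the compensation level at the base of the deeper column (depth z_c below the surface of column 1) and equate Σ ρ_i t_i down to z_c; mantle fills any gap and the z_c terms cancel.
Column 1: 36.71×2.711 + (z_c − 36.71)×3.383
Column 2: 3.764×0 + x×1.022 + 4.249×2.54 + 6.355×2.918 + (z_c − 3.764 − 10.604 − x)×3.383
The z_c×3.383 term appears on both sides and cancels. Collect the known terms of each column as K = Σ(ρt)_known − 3.383 × (depth of known layers): K_1 = 99.52081 − 3.383×36.71 = −24.66912; K_2 = 29.33635 − 3.383×(3.764 + 10.604) = −19.270594.
Balance: K_1 = K_2 − x×(3.383 − 1.022), so x = (K_2 − K_1)/(3.383 − 1.022) = 5.39853/2.361 = 2.29 km.

2.29 km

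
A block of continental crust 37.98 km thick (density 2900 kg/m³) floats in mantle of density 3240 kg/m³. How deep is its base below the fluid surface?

34 km

Draft d = t ρ_obj/ρ_fluid = 37.98 km × 2900/3240 = 34 km.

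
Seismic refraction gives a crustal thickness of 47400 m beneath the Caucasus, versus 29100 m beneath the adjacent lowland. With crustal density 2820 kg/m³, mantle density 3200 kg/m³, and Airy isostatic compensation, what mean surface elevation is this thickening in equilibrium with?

Excess crust Δ = 47400 m − 29100 m = 18300 m, split between elevation h and root r with h + r = Δ.
Airy balance ρ_c h = (ρ_m − ρ_c) r gives r = h ρ_c/(ρ_m − ρ_c), so h (1 + ρ_c/(ρ_m − ρ_c)) = Δ, i.e. h = Δ (ρ_m − ρ_c)/ρ_m.
h = 18300 m × 380/3200 = 2170 m.

2170 m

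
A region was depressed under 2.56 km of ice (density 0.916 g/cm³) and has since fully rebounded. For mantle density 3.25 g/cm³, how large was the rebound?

Removing the load lets mantle flow back in; uplift u satisfies ρ_ice t = ρ_m u.
u = t ρ_ice/ρ_m = 2.56 km × 0.916/3.25 = 0.722 km.

0.722 km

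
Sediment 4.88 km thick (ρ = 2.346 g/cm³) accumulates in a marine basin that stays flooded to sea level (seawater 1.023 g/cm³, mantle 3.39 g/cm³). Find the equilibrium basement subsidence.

Submarine loading: the sediment displaces seawater, and the subsidence is in turn flooded, so s (ρ_m − ρ_w) = t (ρ_sed − ρ_w).
s = 4.88 km × (2.346 − 1.023) / (3.39 − 1.023) = 2.73 km.

2.73 km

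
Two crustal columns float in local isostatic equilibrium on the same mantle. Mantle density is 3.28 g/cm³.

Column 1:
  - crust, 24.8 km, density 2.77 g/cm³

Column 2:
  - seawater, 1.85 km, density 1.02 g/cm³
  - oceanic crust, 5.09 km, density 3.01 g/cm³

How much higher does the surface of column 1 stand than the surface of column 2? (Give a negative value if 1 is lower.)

2.16 km

For any compensation level in the mantle, the mantle terms cancel and isostasy reduces to e = (Σt_1 − Σt_2) − (Σ(ρt)_1 − Σ(ρt)_2) / ρ_m.
Σt_1 = 24.8 km; Σt_2 = 6.94 km; Σ(ρt)_1 = 68.696; Σ(ρt)_2 = 17.2079 (in km·g/cm³).
e = (24.8 − 6.94) − (68.696 − 17.2079) / 3.28 = 2.16 km.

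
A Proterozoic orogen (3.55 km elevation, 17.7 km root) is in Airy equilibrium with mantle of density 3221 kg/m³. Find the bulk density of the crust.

ρ_c h = (ρ_m − ρ_c) r → ρ_c (h + r) = ρ_m r → ρ_c = ρ_m r / (h + r).
ρ_c = 3221 × 17.7 km / (3.55 km + 17.7 km) = 2680 kg/m³.

2680 kg/m³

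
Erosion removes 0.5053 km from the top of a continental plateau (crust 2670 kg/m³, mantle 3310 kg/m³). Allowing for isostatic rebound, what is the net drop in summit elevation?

0.0977 km

Rebound u = e ρ_c/ρ_m = 0.5053 km × 2670/3310 = 0.4076 km.
Net surface drop = e − u = 0.5053 km − 0.4076 km = e (ρ_m − ρ_c)/ρ_m = 0.0977 km.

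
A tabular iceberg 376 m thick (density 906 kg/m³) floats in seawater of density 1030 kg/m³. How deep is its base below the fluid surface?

Draft d = t ρ_obj/ρ_fluid = 376 m × 906/1030 = 331 m.

331 m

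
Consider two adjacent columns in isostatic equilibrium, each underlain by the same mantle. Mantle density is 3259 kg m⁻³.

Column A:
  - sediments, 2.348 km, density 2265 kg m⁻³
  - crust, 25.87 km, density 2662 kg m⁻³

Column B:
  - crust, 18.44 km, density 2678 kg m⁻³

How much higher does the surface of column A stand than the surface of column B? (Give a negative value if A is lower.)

2.17 km

For any compensation level in the mantle, the mantle terms cancel and isostasy reduces to e = (Σt_A − Σt_B) − (Σ(ρt)_A − Σ(ρt)_B) / ρ_m.
Σt_A = 28.218 km; Σt_B = 18.44 km; Σ(ρt)_A = 74184.16; Σ(ρt)_B = 49382.32 (in km·kg m⁻³).
e = (28.218 − 18.44) − (74184.16 − 49382.32) / 3259 = 2.17 km.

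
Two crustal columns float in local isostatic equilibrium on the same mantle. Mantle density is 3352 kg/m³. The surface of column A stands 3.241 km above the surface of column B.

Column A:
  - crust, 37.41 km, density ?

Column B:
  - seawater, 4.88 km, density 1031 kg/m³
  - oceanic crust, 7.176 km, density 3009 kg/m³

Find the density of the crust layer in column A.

2690 kg/m³

Take the compensation level at the base of the deeper column (depth z_c below the surface of column A) and equate Σ ρ_i t_i down to z_c; mantle fills any gap and the z_c terms cancel.
Column A: 37.41×ρ + (z_c − 37.41)×3352
Column B: 3.241×0 + 4.88×1031 + 7.176×3009 + (z_c − 3.241 − 12.056)×3352
The z_c×3352 term appears on both sides and cancels. Collect the known terms of each column as K = Σ(ρt)_known − 3352 × (depth of known layers): K_A = 0 − 3352×37.41 = −125398.32; K_B = 26623.864 − 3352×(3.241 + 12.056) = −24651.68.
Balance: K_A + 37.41×ρ = K_B, so ρ = (K_B − K_A)/37.41 = 100747/37.41 = 2690 kg/m³.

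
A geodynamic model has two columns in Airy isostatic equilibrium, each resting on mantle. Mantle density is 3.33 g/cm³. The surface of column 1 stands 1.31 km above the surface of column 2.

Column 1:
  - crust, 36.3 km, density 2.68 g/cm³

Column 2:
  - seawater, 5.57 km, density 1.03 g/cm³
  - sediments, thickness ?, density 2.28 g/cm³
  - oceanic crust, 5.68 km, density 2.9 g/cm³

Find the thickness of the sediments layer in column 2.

Take the compensation level at the base of the deeper column (depth z_c below the surface of column 1) and equate Σ ρ_i t_i down to z_c; mantle fills any gap and the z_c terms cancel.
Column 1: 36.3×2.68 + (z_c − 36.3)×3.33
Column 2: 1.31×0 + 5.57×1.03 + x×2.28 + 5.68×2.9 + (z_c − 1.31 − 11.25 − x)×3.33
The z_c×3.33 term appears on both sides and cancels. Collect the known terms of each column as K = Σ(ρt)_known − 3.33 × (depth of known layers): K_1 = 97.284 − 3.33×36.3 = −23.595; K_2 = 22.2091 − 3.33×(1.31 + 11.25) = −19.6157.
Balance: K_1 = K_2 − x×(3.33 − 2.28), so x = (K_2 − K_1)/(3.33 − 2.28) = 3.9793/1.05 = 3.79 km.

3.79 km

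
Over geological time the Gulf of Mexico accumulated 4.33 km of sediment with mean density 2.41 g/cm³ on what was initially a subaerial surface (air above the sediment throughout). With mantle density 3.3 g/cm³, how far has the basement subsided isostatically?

3.16 km

Subaerial load: s = t ρ_sed / ρ_m = 4.33 km × 2.41/3.3 = 3.16 km.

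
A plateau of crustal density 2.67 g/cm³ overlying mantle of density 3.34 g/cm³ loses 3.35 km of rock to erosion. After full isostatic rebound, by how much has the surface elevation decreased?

Rebound u = e ρ_c/ρ_m = 3.35 km × 2.67/3.34 = 2.678 km.
Net surface drop = e − u = 3.35 km − 2.678 km = e (ρ_m − ρ_c)/ρ_m = 0.672 km.

0.672 km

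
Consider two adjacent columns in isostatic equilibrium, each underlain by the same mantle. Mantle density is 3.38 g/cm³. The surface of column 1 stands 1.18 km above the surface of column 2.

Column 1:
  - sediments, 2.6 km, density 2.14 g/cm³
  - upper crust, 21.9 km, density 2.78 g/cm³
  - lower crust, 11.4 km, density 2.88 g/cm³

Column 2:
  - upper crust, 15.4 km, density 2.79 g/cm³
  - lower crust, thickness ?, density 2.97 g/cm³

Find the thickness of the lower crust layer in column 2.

21.9 km

Take the compensation level at the base of the deeper column (depth z_c below the surface of column 1) and equate Σ ρ_i t_i down to z_c; mantle fills any gap and the z_c terms cancel.
Column 1: 2.6×2.14 + 21.9×2.78 + 11.4×2.88 + (z_c − 35.9)×3.38
Column 2: 1.18×0 + 15.4×2.79 + x×2.97 + (z_c − 1.18 − 15.4 − x)×3.38
The z_c×3.38 term appears on both sides and cancels. Collect the known terms of each column as K = Σ(ρt)_known − 3.38 × (depth of known layers): K_1 = 99.278 − 3.38×35.9 = −22.064; K_2 = 42.966 − 3.38×(1.18 + 15.4) = −13.0744.
Balance: K_1 = K_2 − x×(3.38 − 2.97), so x = (K_2 − K_1)/(3.38 − 2.97) = 8.9896/0.41 = 21.9 km.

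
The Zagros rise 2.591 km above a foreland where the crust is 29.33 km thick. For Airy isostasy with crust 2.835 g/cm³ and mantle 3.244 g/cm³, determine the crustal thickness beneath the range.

Root depth r = h ρ_c / (ρ_m − ρ_c) = 2.591 km × 2.835 / 0.409 = 17.96 km.
Total thickness = T + h + r = 29.33 km + 2.591 km + 17.96 km = 49.9 km.

49.9 km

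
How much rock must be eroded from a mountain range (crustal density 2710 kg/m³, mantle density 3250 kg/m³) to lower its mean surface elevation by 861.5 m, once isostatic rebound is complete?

Net drop Δ = e − u = e − e ρ_c/ρ_m = e (ρ_m − ρ_c)/ρ_m.
e = Δ ρ_m/(ρ_m − ρ_c) = 861.5 m × 3250/540 = 5180 m.

5180 m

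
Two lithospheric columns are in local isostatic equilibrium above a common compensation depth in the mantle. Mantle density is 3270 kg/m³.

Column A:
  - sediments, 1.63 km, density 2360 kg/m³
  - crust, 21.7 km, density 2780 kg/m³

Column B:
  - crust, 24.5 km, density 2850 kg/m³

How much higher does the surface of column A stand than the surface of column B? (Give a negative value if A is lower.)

0.559 km

For any compensation level in the mantle, the mantle terms cancel and isostasy reduces to e = (Σt_A − Σt_B) − (Σ(ρt)_A − Σ(ρt)_B) / ρ_m.
Σt_A = 23.33 km; Σt_B = 24.5 km; Σ(ρt)_A = 64172.8; Σ(ρt)_B = 69825 (in km·kg/m³).
e = (23.33 − 24.5) − (64172.8 − 69825) / 3270 = 0.559 km.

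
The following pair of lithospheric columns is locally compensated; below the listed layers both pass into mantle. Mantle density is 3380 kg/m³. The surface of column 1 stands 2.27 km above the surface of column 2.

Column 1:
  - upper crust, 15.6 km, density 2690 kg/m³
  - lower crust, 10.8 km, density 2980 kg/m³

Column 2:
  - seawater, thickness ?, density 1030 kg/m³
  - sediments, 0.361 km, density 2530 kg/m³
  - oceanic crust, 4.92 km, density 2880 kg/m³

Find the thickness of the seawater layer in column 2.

Take the compensation level at the base of the deeper column (depth z_c below the surface of column 1) and equate Σ ρ_i t_i down to z_c; mantle fills any gap and the z_c terms cancel.
Column 1: 15.6×2690 + 10.8×2980 + (z_c − 26.4)×3380
Column 2: 2.27×0 + x×1030 + 0.361×2530 + 4.92×2880 + (z_c − 2.27 − 5.281 − x)×3380
The z_c×3380 term appears on both sides and cancels. Collect the known terms of each column as K = Σ(ρt)_known − 3380 × (depth of known layers): K_1 = 74148 − 3380×26.4 = −15084; K_2 = 15082.93 − 3380×(2.27 + 5.281) = −10439.45.
Balance: K_1 = K_2 − x×(3380 − 1030), so x = (K_2 − K_1)/(3380 − 1030) = 4644.55/2350 = 1.98 km.

1.98 km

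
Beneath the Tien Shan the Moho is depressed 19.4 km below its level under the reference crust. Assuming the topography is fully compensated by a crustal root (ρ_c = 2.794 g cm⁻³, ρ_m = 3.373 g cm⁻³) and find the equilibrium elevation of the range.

4.02 km

By Archimedes' principle applied to the lithosphere: ρ_c h = (ρ_m − ρ_c) r.
h = r (ρ_m − ρ_c) / ρ_c = 19.4 km × (3.373 − 2.794) / 2.794 = 4.02 km.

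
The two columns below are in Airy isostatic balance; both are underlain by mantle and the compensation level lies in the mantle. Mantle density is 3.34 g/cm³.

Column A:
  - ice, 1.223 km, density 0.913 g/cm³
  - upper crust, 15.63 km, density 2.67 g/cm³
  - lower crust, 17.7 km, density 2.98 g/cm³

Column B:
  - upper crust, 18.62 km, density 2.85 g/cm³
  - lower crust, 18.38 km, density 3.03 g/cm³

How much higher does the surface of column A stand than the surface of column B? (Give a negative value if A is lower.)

1.49 km

For any compensation level in the mantle, the mantle terms cancel and isostasy reduces to e = (Σt_A − Σt_B) − (Σ(ρt)_A − Σ(ρt)_B) / ρ_m.
Σt_A = 34.553 km; Σt_B = 37 km; Σ(ρt)_A = 95.594699; Σ(ρt)_B = 108.7584 (in km·g/cm³).
e = (34.553 − 37) − (95.594699 − 108.7584) / 3.34 = 1.49 km.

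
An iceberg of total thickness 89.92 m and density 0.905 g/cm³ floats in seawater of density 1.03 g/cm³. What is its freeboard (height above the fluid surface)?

10.9 m

Floating equilibrium: submerged depth d = t ρ_obj/ρ_fluid = 89.92 m × 0.905/1.03 = 79.01 m.
Freeboard = t − d = 89.92 m − 79.01 m = 10.9 m.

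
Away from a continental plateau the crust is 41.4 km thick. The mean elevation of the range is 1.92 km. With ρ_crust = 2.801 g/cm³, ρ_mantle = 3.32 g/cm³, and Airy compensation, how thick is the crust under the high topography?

Root depth r = h ρ_c / (ρ_m − ρ_c) = 1.92 km × 2.801 / 0.519 = 10.36 km.
Total thickness = T + h + r = 41.4 km + 1.92 km + 10.36 km = 53.7 km.

53.7 km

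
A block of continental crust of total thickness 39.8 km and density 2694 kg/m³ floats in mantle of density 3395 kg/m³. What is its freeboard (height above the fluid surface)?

Floating equilibrium: submerged depth d = t ρ_obj/ρ_fluid = 39.8 km × 2694/3395 = 31.58 km.
Freeboard = t − d = 39.8 km − 31.58 km = 8.22 km.

8.22 km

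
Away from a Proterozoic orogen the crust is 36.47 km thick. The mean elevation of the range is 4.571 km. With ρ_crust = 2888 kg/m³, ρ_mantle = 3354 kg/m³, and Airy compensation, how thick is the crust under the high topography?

Root depth r = h ρ_c / (ρ_m − ρ_c) = 4.571 km × 2888 / 466 = 28.33 km.
Total thickness = T + h + r = 36.47 km + 4.571 km + 28.33 km = 69.4 km.

69.4 km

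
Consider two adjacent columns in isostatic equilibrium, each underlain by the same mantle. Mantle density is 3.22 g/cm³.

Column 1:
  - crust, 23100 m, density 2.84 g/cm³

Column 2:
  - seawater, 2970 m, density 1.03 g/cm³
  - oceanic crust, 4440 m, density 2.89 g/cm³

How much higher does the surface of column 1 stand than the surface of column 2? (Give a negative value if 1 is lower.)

251 m

For any compensation level in the mantle, the mantle terms cancel and isostasy reduces to e = (Σt_1 − Σt_2) − (Σ(ρt)_1 − Σ(ρt)_2) / ρ_m.
Σt_1 = 23100 m; Σt_2 = 7410 m; Σ(ρt)_1 = 65604; Σ(ρt)_2 = 15890.7 (in m·g/cm³).
e = (23100 − 7410) − (65604 − 15890.7) / 3.22 = 251 m.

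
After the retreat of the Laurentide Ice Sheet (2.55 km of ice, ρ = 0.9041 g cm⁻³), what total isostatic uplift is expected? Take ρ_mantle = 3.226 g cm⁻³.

0.715 km

Removing the load lets mantle flow back in; uplift u satisfies ρ_ice t = ρ_m u.
u = t ρ_ice/ρ_m = 2.55 km × 0.9041/3.226 = 0.715 km.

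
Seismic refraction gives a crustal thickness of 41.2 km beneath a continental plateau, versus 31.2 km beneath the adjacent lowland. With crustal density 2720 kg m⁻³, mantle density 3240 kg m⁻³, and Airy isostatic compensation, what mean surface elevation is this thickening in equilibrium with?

Excess crust Δ = 41.2 km − 31.2 km = 10 km, split between elevation h and root r with h + r = Δ.
Airy balance ρ_c h = (ρ_m − ρ_c) r gives r = h ρ_c/(ρ_m − ρ_c), so h (1 + ρ_c/(ρ_m − ρ_c)) = Δ, i.e. h = Δ (ρ_m − ρ_c)/ρ_m.
h = 10 km × 520/3240 = 1.6 km.

1.6 km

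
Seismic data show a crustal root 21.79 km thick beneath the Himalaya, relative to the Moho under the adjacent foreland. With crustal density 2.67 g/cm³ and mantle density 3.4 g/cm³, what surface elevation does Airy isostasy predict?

5.96 km

In Airy isostatic equilibrium: ρ_c h = (ρ_m − ρ_c) r.
h = r (ρ_m − ρ_c) / ρ_c = 21.79 km × (3.4 − 2.67) / 2.67 = 5.96 km.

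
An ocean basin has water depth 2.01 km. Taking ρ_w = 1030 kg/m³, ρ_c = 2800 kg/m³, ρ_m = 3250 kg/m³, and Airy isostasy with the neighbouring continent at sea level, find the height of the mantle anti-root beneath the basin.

For local isostatic compensation: replacing crust with seawater at the top is compensated by replacing crust with mantle at the base: d (ρ_c − ρ_w) = a (ρ_m − ρ_c).
a = d (ρ_c − ρ_w)/(ρ_m − ρ_c) = 2.01 km × 1770/450 = 7.91 km.

7.91 km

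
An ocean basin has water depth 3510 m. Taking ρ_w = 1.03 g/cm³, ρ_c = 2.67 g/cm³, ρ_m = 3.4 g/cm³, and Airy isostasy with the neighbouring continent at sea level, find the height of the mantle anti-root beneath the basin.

Isostatic balance requires: replacing crust with seawater at the top is compensated by replacing crust with mantle at the base: d (ρ_c − ρ_w) = a (ρ_m − ρ_c).
a = d (ρ_c − ρ_w)/(ρ_m − ρ_c) = 3510 m × 1.64/0.73 = 7890 m.

7890 m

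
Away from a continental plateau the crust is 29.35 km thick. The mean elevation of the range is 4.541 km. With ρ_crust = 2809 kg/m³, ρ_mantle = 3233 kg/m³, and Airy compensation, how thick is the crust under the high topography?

Root depth r = h ρ_c / (ρ_m − ρ_c) = 4.541 km × 2809 / 424 = 30.08 km.
Total thickness = T + h + r = 29.35 km + 4.541 km + 30.08 km = 64 km.

64 km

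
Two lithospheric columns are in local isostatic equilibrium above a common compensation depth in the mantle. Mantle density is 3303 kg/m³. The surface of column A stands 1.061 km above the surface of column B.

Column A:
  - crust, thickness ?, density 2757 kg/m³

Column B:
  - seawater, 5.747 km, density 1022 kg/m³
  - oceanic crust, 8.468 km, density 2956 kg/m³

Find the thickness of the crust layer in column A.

Take the compensation level at the base of the deeper column (depth z_c below the surface of column A) and equate Σ ρ_i t_i down to z_c; mantle fills any gap and the z_c terms cancel.
Column A: x×2757 + (z_c − 0 − x)×3303
Column B: 1.061×0 + 5.747×1022 + 8.468×2956 + (z_c − 1.061 − 14.215)×3303
The z_c×3303 term appears on both sides and cancels. Collect the known terms of each column as K = Σ(ρt)_known − 3303 × (depth of known layers): K_A = 0 − 3303×0 = 0; K_B = 30904.842 − 3303×(1.061 + 14.215) = −19551.786.
Balance: K_A − x×(3303 − 2757) = K_B, so x = (K_A − K_B)/(3303 − 2757) = 19551.8/546 = 35.8 km.

35.8 km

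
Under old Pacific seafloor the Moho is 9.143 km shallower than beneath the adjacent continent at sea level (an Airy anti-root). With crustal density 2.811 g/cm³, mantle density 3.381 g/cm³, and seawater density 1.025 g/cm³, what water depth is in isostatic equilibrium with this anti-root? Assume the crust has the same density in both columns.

Replacing a thickness d of crust by seawater at the top must be balanced by replacing crust with mantle at the base: d (ρ_c − ρ_w) = a (ρ_m − ρ_c).
d = a (ρ_m − ρ_c)/(ρ_c − ρ_w) = 9.143 km × 0.57/1.786 = 2.92 km.

2.92 km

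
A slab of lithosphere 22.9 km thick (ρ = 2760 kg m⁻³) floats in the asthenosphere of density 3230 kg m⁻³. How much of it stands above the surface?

3.33 km

Floating equilibrium: submerged depth d = t ρ_obj/ρ_fluid = 22.9 km × 2760/3230 = 19.57 km.
Freeboard = t − d = 22.9 km − 19.57 km = 3.33 km.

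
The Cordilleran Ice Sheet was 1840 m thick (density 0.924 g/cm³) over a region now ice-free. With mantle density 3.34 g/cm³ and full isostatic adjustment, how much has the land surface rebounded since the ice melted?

509 m

Removing the load lets mantle flow back in; uplift u satisfies ρ_ice t = ρ_m u.
u = t ρ_ice/ρ_m = 1840 m × 0.924/3.34 = 509 m.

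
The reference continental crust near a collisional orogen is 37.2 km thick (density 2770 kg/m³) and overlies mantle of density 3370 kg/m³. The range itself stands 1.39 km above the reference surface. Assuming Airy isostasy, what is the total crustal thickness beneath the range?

45 km

Root depth r = h ρ_c / (ρ_m − ρ_c) = 1.39 km × 2770 / 600 = 6.417 km.
Total thickness = T + h + r = 37.2 km + 1.39 km + 6.417 km = 45 km.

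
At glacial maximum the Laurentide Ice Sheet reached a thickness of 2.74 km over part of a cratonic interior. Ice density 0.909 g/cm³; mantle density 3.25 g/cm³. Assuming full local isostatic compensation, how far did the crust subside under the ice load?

By Archimedes' principle applied to the lithosphere: the ice load ρ_ice t is balanced by mantle displaced below, ρ_m s.
s = t ρ_ice / ρ_m = 2.74 km × 0.909/3.25 = 0.766 km.

0.766 km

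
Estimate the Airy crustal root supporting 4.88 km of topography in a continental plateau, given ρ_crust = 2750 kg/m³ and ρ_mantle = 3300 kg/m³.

24.4 km

Equating mass per unit area of the two columns: the weight of the topography is balanced by the buoyancy of the root, ρ_c h = (ρ_m − ρ_c) r.
r = h · ρ_c / (ρ_m − ρ_c) = 4.88 km × 2750 / (3300 − 2750) = 24.4 km.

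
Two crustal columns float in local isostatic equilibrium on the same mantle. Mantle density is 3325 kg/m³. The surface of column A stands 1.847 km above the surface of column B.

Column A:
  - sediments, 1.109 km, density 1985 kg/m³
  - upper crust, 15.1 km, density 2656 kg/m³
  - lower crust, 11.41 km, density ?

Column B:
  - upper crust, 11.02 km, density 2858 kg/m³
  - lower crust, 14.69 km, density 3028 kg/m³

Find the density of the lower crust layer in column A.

2970 kg/m³

Take the compensation level at the base of the deeper column (depth z_c below the surface of column A) and equate Σ ρ_i t_i down to z_c; mantle fills any gap and the z_c terms cancel.
Column A: 1.109×1985 + 15.1×2656 + 11.41×ρ + (z_c − 27.619)×3325
Column B: 1.847×0 + 11.02×2858 + 14.69×3028 + (z_c − 1.847 − 25.71)×3325
The z_c×3325 term appears on both sides and cancels. Collect the known terms of each column as K = Σ(ρt)_known − 3325 × (depth of known layers): K_A = 42306.965 − 3325×27.619 = −49526.21; K_B = 75976.48 − 3325×(1.847 + 25.71) = −15650.545.
Balance: K_A + 11.41×ρ = K_B, so ρ = (K_B − K_A)/11.41 = 33875.7/11.41 = 2970 kg/m³.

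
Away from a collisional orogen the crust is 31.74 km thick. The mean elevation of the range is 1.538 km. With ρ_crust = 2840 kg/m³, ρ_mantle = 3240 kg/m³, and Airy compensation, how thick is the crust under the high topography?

Root depth r = h ρ_c / (ρ_m − ρ_c) = 1.538 km × 2840 / 400 = 10.92 km.
Total thickness = T + h + r = 31.74 km + 1.538 km + 10.92 km = 44.2 km.

44.2 km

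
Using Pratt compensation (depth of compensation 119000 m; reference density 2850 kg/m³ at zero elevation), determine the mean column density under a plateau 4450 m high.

Pratt balance: ρ_ref D = ρ (D + h).
ρ = ρ_ref D/(D + h) = 2850 × 119000 m/(119000 m + 4450 m) = 2750 kg/m³.

2750 kg/m³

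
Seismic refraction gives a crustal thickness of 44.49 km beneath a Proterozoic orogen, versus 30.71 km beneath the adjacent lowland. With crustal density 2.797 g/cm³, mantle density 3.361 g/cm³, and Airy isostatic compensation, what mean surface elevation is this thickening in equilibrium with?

2.31 km

Excess crust Δ = 44.49 km − 30.71 km = 13.78 km, split between elevation h and root r with h + r = Δ.
Airy balance ρ_c h = (ρ_m − ρ_c) r gives r = h ρ_c/(ρ_m − ρ_c), so h (1 + ρ_c/(ρ_m − ρ_c)) = Δ, i.e. h = Δ (ρ_m − ρ_c)/ρ_m.
h = 13.78 km × 0.564/3.361 = 2.31 km.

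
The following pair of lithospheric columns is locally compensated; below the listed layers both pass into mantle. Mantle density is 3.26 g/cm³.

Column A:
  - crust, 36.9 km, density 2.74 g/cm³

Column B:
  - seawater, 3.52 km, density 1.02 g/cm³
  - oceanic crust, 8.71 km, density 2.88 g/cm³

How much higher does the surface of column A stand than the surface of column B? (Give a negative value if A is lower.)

2.45 km

For any compensation level in the mantle, the mantle terms cancel and isostasy reduces to e = (Σt_A − Σt_B) − (Σ(ρt)_A − Σ(ρt)_B) / ρ_m.
Σt_A = 36.9 km; Σt_B = 12.23 km; Σ(ρt)_A = 101.106; Σ(ρt)_B = 28.6752 (in km·g/cm³).
e = (36.9 − 12.23) − (101.106 − 28.6752) / 3.26 = 2.45 km.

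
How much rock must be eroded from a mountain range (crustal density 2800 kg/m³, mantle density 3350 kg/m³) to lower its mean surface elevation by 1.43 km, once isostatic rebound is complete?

Net drop Δ = e − u = e − e ρ_c/ρ_m = e (ρ_m − ρ_c)/ρ_m.
e = Δ ρ_m/(ρ_m − ρ_c) = 1.43 km × 3350/550 = 8.71 km.

8.71 km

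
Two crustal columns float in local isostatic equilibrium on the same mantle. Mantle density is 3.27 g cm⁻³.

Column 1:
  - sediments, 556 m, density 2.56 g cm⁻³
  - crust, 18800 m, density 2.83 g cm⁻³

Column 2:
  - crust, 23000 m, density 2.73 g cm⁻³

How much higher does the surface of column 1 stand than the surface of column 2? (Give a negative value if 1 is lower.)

For any compensation level in the mantle, the mantle terms cancel and isostasy reduces to e = (Σt_1 − Σt_2) − (Σ(ρt)_1 − Σ(ρt)_2) / ρ_m.
Σt_1 = 19356 m; Σt_2 = 23000 m; Σ(ρt)_1 = 54627.36; Σ(ρt)_2 = 62790 (in m·g cm⁻³).
e = (19356 − 23000) − (54627.36 − 62790) / 3.27 = −1150 m.

−1150 m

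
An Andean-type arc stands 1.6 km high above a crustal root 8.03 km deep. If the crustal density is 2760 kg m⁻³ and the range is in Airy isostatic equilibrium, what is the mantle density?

Airy balance: ρ_c h = (ρ_m − ρ_c) r → ρ_m = ρ_c (1 + h/r).
ρ_m = 2760 × (1 + 1.6 km/8.03 km) = 3310 kg m⁻³.

3310 kg m⁻³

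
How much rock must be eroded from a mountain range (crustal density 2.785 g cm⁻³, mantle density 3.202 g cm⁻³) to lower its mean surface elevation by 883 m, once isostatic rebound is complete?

6780 m

Net drop Δ = e − u = e − e ρ_c/ρ_m = e (ρ_m − ρ_c)/ρ_m.
e = Δ ρ_m/(ρ_m − ρ_c) = 883 m × 3.202/0.417 = 6780 m.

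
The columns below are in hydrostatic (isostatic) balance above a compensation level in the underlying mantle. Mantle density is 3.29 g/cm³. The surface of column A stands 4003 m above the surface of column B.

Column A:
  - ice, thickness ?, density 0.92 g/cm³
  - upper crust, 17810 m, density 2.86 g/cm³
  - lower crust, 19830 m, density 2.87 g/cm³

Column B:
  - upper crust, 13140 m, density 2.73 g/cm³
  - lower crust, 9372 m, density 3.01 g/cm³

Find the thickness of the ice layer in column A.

Take the compensation level at the base of the deeper column (depth z_c below the surface of column A) and equate Σ ρ_i t_i down to z_c; mantle fills any gap and the z_c terms cancel.
Column A: x×0.92 + 17810×2.86 + 19830×2.87 + (z_c − 37640 − x)×3.29
Column B: 4003×0 + 13140×2.73 + 9372×3.01 + (z_c − 4003 − 22512)×3.29
The z_c×3.29 term appears on both sides and cancels. Collect the known terms of each column as K = Σ(ρt)_known − 3.29 × (depth of known layers): K_A = 107848.7 − 3.29×37640 = −15986.9; K_B = 64081.92 − 3.29×(4003 + 22512) = −23152.43.
Balance: K_A − x×(3.29 − 0.92) = K_B, so x = (K_A − K_B)/(3.29 − 0.92) = 7165.53/2.37 = 3020 m.

3020 m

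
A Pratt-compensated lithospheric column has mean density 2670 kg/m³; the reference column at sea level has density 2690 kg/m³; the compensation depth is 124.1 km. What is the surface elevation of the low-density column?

ρ_ref D = ρ (D + h) → h = D (ρ_ref − ρ)/ρ.
h = 124.1 km × (2690 − 2670)/2670 = 0.93 km.

0.93 km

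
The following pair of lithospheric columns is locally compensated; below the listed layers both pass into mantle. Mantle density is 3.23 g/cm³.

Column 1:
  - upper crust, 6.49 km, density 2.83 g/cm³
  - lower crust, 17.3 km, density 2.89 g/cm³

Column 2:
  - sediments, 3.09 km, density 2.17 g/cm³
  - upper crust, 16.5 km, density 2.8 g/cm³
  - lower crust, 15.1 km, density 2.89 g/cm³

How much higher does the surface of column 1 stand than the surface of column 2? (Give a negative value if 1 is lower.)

−2.18 km

For any compensation level in the mantle, the mantle terms cancel and isostasy reduces to e = (Σt_1 − Σt_2) − (Σ(ρt)_1 − Σ(ρt)_2) / ρ_m.
Σt_1 = 23.79 km; Σt_2 = 34.69 km; Σ(ρt)_1 = 68.3637; Σ(ρt)_2 = 96.5443 (in km·g/cm³).
e = (23.79 − 34.69) − (68.3637 − 96.5443) / 3.23 = −2.18 km.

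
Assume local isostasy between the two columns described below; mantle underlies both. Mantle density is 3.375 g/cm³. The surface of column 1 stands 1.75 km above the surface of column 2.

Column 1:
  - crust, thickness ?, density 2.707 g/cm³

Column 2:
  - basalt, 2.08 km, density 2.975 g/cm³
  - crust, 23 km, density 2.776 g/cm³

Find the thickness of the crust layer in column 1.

Take the compensation level at the base of the deeper column (depth z_c below the surface of column 1) and equate Σ ρ_i t_i down to z_c; mantle fills any gap and the z_c terms cancel.
Column 1: x×2.707 + (z_c − 0 − x)×3.375
Column 2: 1.75×0 + 2.08×2.975 + 23×2.776 + (z_c − 1.75 − 25.08)×3.375
The z_c×3.375 term appears on both sides and cancels. Collect the known terms of each column as K = Σ(ρt)_known − 3.375 × (depth of known layers): K_1 = 0 − 3.375×0 = 0; K_2 = 70.036 − 3.375×(1.75 + 25.08) = −20.51525.
Balance: K_1 − x×(3.375 − 2.707) = K_2, so x = (K_1 − K_2)/(3.375 − 2.707) = 20.5152/0.668 = 30.7 km.

30.7 km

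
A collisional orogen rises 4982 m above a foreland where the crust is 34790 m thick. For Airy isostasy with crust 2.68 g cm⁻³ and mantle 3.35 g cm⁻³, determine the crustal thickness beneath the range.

Root depth r = h ρ_c / (ρ_m − ρ_c) = 4982 m × 2.68 / 0.67 = 19930 m.
Total thickness = T + h + r = 34790 m + 4982 m + 19930 m = 59700 m.

59700 m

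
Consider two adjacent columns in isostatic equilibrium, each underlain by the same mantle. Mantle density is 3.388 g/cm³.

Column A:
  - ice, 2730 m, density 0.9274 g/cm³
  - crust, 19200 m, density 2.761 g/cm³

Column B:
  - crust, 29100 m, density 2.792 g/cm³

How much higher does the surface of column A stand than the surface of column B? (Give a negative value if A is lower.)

For any compensation level in the mantle, the mantle terms cancel and isostasy reduces to e = (Σt_A − Σt_B) − (Σ(ρt)_A − Σ(ρt)_B) / ρ_m.
Σt_A = 21930 m; Σt_B = 29100 m; Σ(ρt)_A = 55543.002; Σ(ρt)_B = 81247.2 (in m·g/cm³).
e = (21930 − 29100) − (55543.002 − 81247.2) / 3.388 = 417 m.

417 m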